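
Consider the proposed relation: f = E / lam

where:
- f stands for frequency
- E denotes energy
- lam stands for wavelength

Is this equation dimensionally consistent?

No

f (frequency) has dimensions [T^-1].
E (energy) has dimensions [L^2 M T^-2].
lam (wavelength) has dimensions [L].

Left side: [T^-1]
Right side: [L M T^-2]

The two sides have different dimensions, so the equation is NOT dimensionally consistent.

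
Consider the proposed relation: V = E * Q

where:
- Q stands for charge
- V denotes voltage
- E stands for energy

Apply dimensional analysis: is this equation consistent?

No

Q (charge) has dimensions [I T].
V (voltage) has dimensions [I^-1 L^2 M T^-3].
E (energy) has dimensions [L^2 M T^-2].

Left side: [I^-1 L^2 M T^-3]
Right side: [I L^2 M T^-1]

The two sides have different dimensions, so the equation is NOT dimensionally consistent.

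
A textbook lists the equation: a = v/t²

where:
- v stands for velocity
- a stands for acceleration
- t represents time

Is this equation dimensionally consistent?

No

v (velocity) has dimensions [L T^-1].
a (acceleration) has dimensions [L T^-2].
t (time) has dimensions [T].

Left side: [L T^-2]
Right side: [L T^-3]

The two sides have different dimensions, so the equation is NOT dimensionally consistent.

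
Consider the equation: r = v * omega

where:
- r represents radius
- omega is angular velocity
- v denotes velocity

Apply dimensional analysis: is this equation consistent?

No

r (radius) has dimensions [L].
omega (angular velocity) has dimensions [T^-1].
v (velocity) has dimensions [L T^-1].

Left side: [L]
Right side: [L T^-2]

The two sides have different dimensions, so the equation is NOT dimensionally consistent.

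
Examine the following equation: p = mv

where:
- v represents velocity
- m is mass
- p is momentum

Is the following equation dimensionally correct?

Yes

v (velocity) has dimensions [L T^-1].
m (mass) has dimensions [M].
p (momentum) has dimensions [L M T^-1].

Left side: [L M T^-1]
Right side: [L M T^-1]

Both sides have the same dimensions, so the equation is dimensionally consistent.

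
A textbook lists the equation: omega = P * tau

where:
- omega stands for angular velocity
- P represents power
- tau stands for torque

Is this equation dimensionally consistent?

No

omega (angular velocity) has dimensions [T^-1].
P (power) has dimensions [L^2 M T^-3].
tau (torque) has dimensions [L^2 M T^-2].

Left side: [T^-1]
Right side: [L^4 M^2 T^-5]

The two sides have different dimensions, so the equation is NOT dimensionally consistent.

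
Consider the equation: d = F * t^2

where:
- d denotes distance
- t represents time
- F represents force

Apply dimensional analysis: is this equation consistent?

No

d (distance) has dimensions [L].
t (time) has dimensions [T].
F (force) has dimensions [L M T^-2].

Left side: [L]
Right side: [L M]

The two sides have different dimensions, so the equation is NOT dimensionally consistent.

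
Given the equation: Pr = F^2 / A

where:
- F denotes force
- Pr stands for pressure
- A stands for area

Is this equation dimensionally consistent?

No

F (force) has dimensions [L M T^-2].
Pr (pressure) has dimensions [L^-1 M T^-2].
A (area) has dimensions [L^2].

Left side: [L^-1 M T^-2]
Right side: [M^2 T^-4]

The two sides have different dimensions, so the equation is NOT dimensionally consistent.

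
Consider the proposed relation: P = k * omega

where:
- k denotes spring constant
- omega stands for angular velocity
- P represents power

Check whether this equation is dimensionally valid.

No

k (spring constant) has dimensions [M T^-2].
omega (angular velocity) has dimensions [T^-1].
P (power) has dimensions [L^2 M T^-3].

Left side: [L^2 M T^-3]
Right side: [M T^-3]

The two sides have different dimensions, so the equation is NOT dimensionally consistent.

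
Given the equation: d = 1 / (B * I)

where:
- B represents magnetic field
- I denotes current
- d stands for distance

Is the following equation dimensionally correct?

No

B (magnetic field) has dimensions [I^-1 M T^-2].
I (current) has dimensions [I].
d (distance) has dimensions [L].

Left side: [L]
Right side: [M^-1 T^2]

The two sides have different dimensions, so the equation is NOT dimensionally consistent.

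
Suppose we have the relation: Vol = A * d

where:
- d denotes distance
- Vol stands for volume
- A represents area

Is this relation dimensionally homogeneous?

Yes

d (distance) has dimensions [L].
Vol (volume) has dimensions [L^3].
A (area) has dimensions [L^2].

Left side: [L^3]
Right side: [L^3]

Both sides have the same dimensions, so the equation is dimensionally consistent.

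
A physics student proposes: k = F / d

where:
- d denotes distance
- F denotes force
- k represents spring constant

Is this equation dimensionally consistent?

Yes

d (distance) has dimensions [L].
F (force) has dimensions [L M T^-2].
k (spring constant) has dimensions [M T^-2].

Left side: [M T^-2]
Right side: [M T^-2]

Both sides have the same dimensions, so the equation is dimensionally consistent.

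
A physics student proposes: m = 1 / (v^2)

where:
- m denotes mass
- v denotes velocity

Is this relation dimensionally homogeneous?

No

m (mass) has dimensions [M].
v (velocity) has dimensions [L T^-1].

Left side: [M]
Right side: [L^-2 T^2]

The two sides have different dimensions, so the equation is NOT dimensionally consistent.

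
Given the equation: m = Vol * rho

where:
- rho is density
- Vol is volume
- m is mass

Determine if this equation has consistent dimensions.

Yes

rho (density) has dimensions [L^-3 M].
Vol (volume) has dimensions [L^3].
m (mass) has dimensions [M].

Left side: [M]
Right side: [M]

Both sides have the same dimensions, so the equation is dimensionally consistent.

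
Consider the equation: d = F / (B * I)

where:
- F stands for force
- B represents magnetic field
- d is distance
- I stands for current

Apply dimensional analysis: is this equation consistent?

Yes

F (force) has dimensions [L M T^-2].
B (magnetic field) has dimensions [I^-1 M T^-2].
d (distance) has dimensions [L].
I (current) has dimensions [I].

Left side: [L]
Right side: [L]

Both sides have the same dimensions, so the equation is dimensionally consistent.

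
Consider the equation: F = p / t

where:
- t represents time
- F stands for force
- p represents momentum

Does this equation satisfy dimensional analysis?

Yes

t (time) has dimensions [T].
F (force) has dimensions [L M T^-2].
p (momentum) has dimensions [L M T^-1].

Left side: [L M T^-2]
Right side: [L M T^-2]

Both sides have the same dimensions, so the equation is dimensionally consistent.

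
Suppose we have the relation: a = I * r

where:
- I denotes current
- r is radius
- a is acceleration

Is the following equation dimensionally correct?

No

I (current) has dimensions [I].
r (radius) has dimensions [L].
a (acceleration) has dimensions [L T^-2].

Left side: [L T^-2]
Right side: [I L]

The two sides have different dimensions, so the equation is NOT dimensionally consistent.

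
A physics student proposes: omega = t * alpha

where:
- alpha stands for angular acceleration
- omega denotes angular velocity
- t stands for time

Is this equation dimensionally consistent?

Yes

alpha (angular acceleration) has dimensions [T^-2].
omega (angular velocity) has dimensions [T^-1].
t (time) has dimensions [T].

Left side: [T^-1]
Right side: [T^-1]

Both sides have the same dimensions, so the equation is dimensionally consistent.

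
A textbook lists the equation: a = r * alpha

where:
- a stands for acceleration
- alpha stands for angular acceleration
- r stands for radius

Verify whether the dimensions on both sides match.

Yes

a (acceleration) has dimensions [L T^-2].
alpha (angular acceleration) has dimensions [T^-2].
r (radius) has dimensions [L].

Left side: [L T^-2]
Right side: [L T^-2]

Both sides have the same dimensions, so the equation is dimensionally consistent.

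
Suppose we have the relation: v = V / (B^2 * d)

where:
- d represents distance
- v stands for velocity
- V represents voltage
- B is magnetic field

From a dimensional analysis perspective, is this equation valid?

No

d (distance) has dimensions [L].
v (velocity) has dimensions [L T^-1].
V (voltage) has dimensions [I^-1 L^2 M T^-3].
B (magnetic field) has dimensions [I^-1 M T^-2].

Left side: [L T^-1]
Right side: [I L M^-1 T]

The two sides have different dimensions, so the equation is NOT dimensionally consistent.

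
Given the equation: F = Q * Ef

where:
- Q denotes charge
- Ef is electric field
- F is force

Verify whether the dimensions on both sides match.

Yes

Q (charge) has dimensions [I T].
Ef (electric field) has dimensions [I^-1 L M T^-3].
F (force) has dimensions [L M T^-2].

Left side: [L M T^-2]
Right side: [L M T^-2]

Both sides have the same dimensions, so the equation is dimensionally consistent.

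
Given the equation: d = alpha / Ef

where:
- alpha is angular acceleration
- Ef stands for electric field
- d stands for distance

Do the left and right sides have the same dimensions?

No

alpha (angular acceleration) has dimensions [T^-2].
Ef (electric field) has dimensions [I^-1 L M T^-3].
d (distance) has dimensions [L].

Left side: [L]
Right side: [I L^-1 M^-1 T]

The two sides have different dimensions, so the equation is NOT dimensionally consistent.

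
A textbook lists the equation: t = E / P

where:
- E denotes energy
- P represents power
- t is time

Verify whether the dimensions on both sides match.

Yes

E (energy) has dimensions [L^2 M T^-2].
P (power) has dimensions [L^2 M T^-3].
t (time) has dimensions [T].

Left side: [T]
Right side: [T]

Both sides have the same dimensions, so the equation is dimensionally consistent.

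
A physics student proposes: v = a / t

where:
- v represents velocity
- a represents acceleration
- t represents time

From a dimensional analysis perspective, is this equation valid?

No

v (velocity) has dimensions [L T^-1].
a (acceleration) has dimensions [L T^-2].
t (time) has dimensions [T].

Left side: [L T^-1]
Right side: [L T^-3]

The two sides have different dimensions, so the equation is NOT dimensionally consistent.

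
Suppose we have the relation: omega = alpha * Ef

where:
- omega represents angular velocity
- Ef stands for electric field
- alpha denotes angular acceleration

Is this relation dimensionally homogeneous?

No

omega (angular velocity) has dimensions [T^-1].
Ef (electric field) has dimensions [I^-1 L M T^-3].
alpha (angular acceleration) has dimensions [T^-2].

Left side: [T^-1]
Right side: [I^-1 L M T^-5]

The two sides have different dimensions, so the equation is NOT dimensionally consistent.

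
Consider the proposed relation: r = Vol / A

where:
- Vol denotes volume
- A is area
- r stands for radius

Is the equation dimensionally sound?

Yes

Vol (volume) has dimensions [L^3].
A (area) has dimensions [L^2].
r (radius) has dimensions [L].

Left side: [L]
Right side: [L]

Both sides have the same dimensions, so the equation is dimensionally consistent.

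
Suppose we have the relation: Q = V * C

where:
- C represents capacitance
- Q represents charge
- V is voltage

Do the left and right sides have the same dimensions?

Yes

C (capacitance) has dimensions [I^2 L^-2 M^-1 T^4].
Q (charge) has dimensions [I T].
V (voltage) has dimensions [I^-1 L^2 M T^-3].

Left side: [I T]
Right side: [I T]

Both sides have the same dimensions, so the equation is dimensionally consistent.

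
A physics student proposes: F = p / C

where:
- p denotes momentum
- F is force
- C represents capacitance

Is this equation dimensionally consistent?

No

p (momentum) has dimensions [L M T^-1].
F (force) has dimensions [L M T^-2].
C (capacitance) has dimensions [I^2 L^-2 M^-1 T^4].

Left side: [L M T^-2]
Right side: [I^-2 L^3 M^2 T^-5]

The two sides have different dimensions, so the equation is NOT dimensionally consistent.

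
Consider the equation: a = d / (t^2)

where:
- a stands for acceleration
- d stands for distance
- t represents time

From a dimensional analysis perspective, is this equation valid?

Yes

a (acceleration) has dimensions [L T^-2].
d (distance) has dimensions [L].
t (time) has dimensions [T].

Left side: [L T^-2]
Right side: [L T^-2]

Both sides have the same dimensions, so the equation is dimensionally consistent.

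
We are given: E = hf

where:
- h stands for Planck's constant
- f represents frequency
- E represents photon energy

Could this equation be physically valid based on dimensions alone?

Yes

h (Planck's constant) has dimensions [L^2 M T^-1].
f (frequency) has dimensions [T^-1].
E (photon energy) has dimensions [L^2 M T^-2].

Left side: [L^2 M T^-2]
Right side: [L^2 M T^-2]

Both sides have the same dimensions, so the equation is dimensionally consistent.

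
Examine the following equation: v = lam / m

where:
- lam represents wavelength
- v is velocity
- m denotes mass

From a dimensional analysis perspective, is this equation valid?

No

lam (wavelength) has dimensions [L].
v (velocity) has dimensions [L T^-1].
m (mass) has dimensions [M].

Left side: [L T^-1]
Right side: [L M^-1]

The two sides have different dimensions, so the equation is NOT dimensionally consistent.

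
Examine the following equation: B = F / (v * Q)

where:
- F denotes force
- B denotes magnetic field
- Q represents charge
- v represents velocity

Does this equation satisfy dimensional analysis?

Yes

F (force) has dimensions [L M T^-2].
B (magnetic field) has dimensions [I^-1 M T^-2].
Q (charge) has dimensions [I T].
v (velocity) has dimensions [L T^-1].

Left side: [I^-1 M T^-2]
Right side: [I^-1 M T^-2]

Both sides have the same dimensions, so the equation is dimensionally consistent.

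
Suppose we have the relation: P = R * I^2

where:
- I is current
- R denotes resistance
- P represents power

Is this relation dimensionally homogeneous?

Yes

I (current) has dimensions [I].
R (resistance) has dimensions [I^-2 L^2 M T^-3].
P (power) has dimensions [L^2 M T^-3].

Left side: [L^2 M T^-3]
Right side: [L^2 M T^-3]

Both sides have the same dimensions, so the equation is dimensionally consistent.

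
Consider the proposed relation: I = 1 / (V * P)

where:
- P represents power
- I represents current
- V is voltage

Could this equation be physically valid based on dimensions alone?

No

P (power) has dimensions [L^2 M T^-3].
I (current) has dimensions [I].
V (voltage) has dimensions [I^-1 L^2 M T^-3].

Left side: [I]
Right side: [I L^-4 M^-2 T^6]

The two sides have different dimensions, so the equation is NOT dimensionally consistent.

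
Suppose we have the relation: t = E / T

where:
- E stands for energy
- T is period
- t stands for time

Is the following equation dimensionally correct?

No

E (energy) has dimensions [L^2 M T^-2].
T (period) has dimensions [T].
t (time) has dimensions [T].

Left side: [T]
Right side: [L^2 M T^-3]

The two sides have different dimensions, so the equation is NOT dimensionally consistent.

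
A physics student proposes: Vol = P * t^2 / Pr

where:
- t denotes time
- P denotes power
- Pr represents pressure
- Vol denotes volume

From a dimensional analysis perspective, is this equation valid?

No

t (time) has dimensions [T].
P (power) has dimensions [L^2 M T^-3].
Pr (pressure) has dimensions [L^-1 M T^-2].
Vol (volume) has dimensions [L^3].

Left side: [L^3]
Right side: [L^3 T]

The two sides have different dimensions, so the equation is NOT dimensionally consistent.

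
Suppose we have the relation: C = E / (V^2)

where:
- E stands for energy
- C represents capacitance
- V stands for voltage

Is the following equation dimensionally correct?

Yes

E (energy) has dimensions [L^2 M T^-2].
C (capacitance) has dimensions [I^2 L^-2 M^-1 T^4].
V (voltage) has dimensions [I^-1 L^2 M T^-3].

Left side: [I^2 L^-2 M^-1 T^4]
Right side: [I^2 L^-2 M^-1 T^4]

Both sides have the same dimensions, so the equation is dimensionally consistent.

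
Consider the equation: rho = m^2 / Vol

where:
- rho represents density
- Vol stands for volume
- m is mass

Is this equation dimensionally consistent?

No

rho (density) has dimensions [L^-3 M].
Vol (volume) has dimensions [L^3].
m (mass) has dimensions [M].

Left side: [L^-3 M]
Right side: [L^-3 M^2]

The two sides have different dimensions, so the equation is NOT dimensionally consistent.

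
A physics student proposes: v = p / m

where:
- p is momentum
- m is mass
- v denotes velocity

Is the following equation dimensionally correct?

Yes

p (momentum) has dimensions [L M T^-1].
m (mass) has dimensions [M].
v (velocity) has dimensions [L T^-1].

Left side: [L T^-1]
Right side: [L T^-1]

Both sides have the same dimensions, so the equation is dimensionally consistent.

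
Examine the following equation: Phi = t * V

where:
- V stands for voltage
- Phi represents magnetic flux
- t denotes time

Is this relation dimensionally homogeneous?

Yes

V (voltage) has dimensions [I^-1 L^2 M T^-3].
Phi (magnetic flux) has dimensions [I^-1 L^2 M T^-2].
t (time) has dimensions [T].

Left side: [I^-1 L^2 M T^-2]
Right side: [I^-1 L^2 M T^-2]

Both sides have the same dimensions, so the equation is dimensionally consistent.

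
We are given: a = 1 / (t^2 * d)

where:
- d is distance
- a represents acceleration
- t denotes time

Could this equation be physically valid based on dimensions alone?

No

d (distance) has dimensions [L].
a (acceleration) has dimensions [L T^-2].
t (time) has dimensions [T].

Left side: [L T^-2]
Right side: [L^-1 T^-2]

The two sides have different dimensions, so the equation is NOT dimensionally consistent.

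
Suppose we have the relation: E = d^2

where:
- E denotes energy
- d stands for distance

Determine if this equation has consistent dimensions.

No

E (energy) has dimensions [L^2 M T^-2].
d (distance) has dimensions [L].

Left side: [L^2 M T^-2]
Right side: [L^2]

The two sides have different dimensions, so the equation is NOT dimensionally consistent.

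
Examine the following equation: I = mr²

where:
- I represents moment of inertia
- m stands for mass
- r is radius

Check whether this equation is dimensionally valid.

Yes

I (moment of inertia) has dimensions [L^2 M].
m (mass) has dimensions [M].
r (radius) has dimensions [L].

Left side: [L^2 M]
Right side: [L^2 M]

Both sides have the same dimensions, so the equation is dimensionally consistent.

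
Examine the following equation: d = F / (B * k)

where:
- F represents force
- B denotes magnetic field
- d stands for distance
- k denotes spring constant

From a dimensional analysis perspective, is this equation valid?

No

F (force) has dimensions [L M T^-2].
B (magnetic field) has dimensions [I^-1 M T^-2].
d (distance) has dimensions [L].
k (spring constant) has dimensions [M T^-2].

Left side: [L]
Right side: [I L M^-1 T^2]

The two sides have different dimensions, so the equation is NOT dimensionally consistent.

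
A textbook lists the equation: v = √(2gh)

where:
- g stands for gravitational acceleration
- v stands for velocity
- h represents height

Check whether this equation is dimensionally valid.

Yes

g (gravitational acceleration) has dimensions [L T^-2].
v (velocity) has dimensions [L T^-1].
h (height) has dimensions [L].

Left side: [L T^-1]
Right side: [L T^-1]

Both sides have the same dimensions, so the equation is dimensionally consistent.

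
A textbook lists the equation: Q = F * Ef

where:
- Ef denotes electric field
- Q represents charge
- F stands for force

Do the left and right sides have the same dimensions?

No

Ef (electric field) has dimensions [I^-1 L M T^-3].
Q (charge) has dimensions [I T].
F (force) has dimensions [L M T^-2].

Left side: [I T]
Right side: [I^-1 L^2 M^2 T^-5]

The two sides have different dimensions, so the equation is NOT dimensionally consistent.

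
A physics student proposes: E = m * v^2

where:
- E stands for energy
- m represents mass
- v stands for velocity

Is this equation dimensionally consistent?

Yes

E (energy) has dimensions [L^2 M T^-2].
m (mass) has dimensions [M].
v (velocity) has dimensions [L T^-1].

Left side: [L^2 M T^-2]
Right side: [L^2 M T^-2]

Both sides have the same dimensions, so the equation is dimensionally consistent.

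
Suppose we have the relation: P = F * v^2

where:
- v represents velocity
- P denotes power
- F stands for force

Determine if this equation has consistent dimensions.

No

v (velocity) has dimensions [L T^-1].
P (power) has dimensions [L^2 M T^-3].
F (force) has dimensions [L M T^-2].

Left side: [L^2 M T^-3]
Right side: [L^3 M T^-4]

The two sides have different dimensions, so the equation is NOT dimensionally consistent.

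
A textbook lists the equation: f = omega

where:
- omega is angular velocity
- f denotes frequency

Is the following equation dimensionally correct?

Yes

omega (angular velocity) has dimensions [T^-1].
f (frequency) has dimensions [T^-1].

Left side: [T^-1]
Right side: [T^-1]

Both sides have the same dimensions, so the equation is dimensionally consistent.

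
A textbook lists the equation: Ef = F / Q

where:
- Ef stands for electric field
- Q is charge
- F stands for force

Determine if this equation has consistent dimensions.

Yes

Ef (electric field) has dimensions [I^-1 L M T^-3].
Q (charge) has dimensions [I T].
F (force) has dimensions [L M T^-2].

Left side: [I^-1 L M T^-3]
Right side: [I^-1 L M T^-3]

Both sides have the same dimensions, so the equation is dimensionally consistent.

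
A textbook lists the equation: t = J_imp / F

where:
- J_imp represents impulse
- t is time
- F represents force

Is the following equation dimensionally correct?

Yes

J_imp (impulse) has dimensions [L M T^-1].
t (time) has dimensions [T].
F (force) has dimensions [L M T^-2].

Left side: [T]
Right side: [T]

Both sides have the same dimensions, so the equation is dimensionally consistent.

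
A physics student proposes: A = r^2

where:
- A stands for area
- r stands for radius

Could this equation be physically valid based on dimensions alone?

Yes

A (area) has dimensions [L^2].
r (radius) has dimensions [L].

Left side: [L^2]
Right side: [L^2]

Both sides have the same dimensions, so the equation is dimensionally consistent.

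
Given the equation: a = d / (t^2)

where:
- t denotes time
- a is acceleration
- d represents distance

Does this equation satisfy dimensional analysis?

Yes

t (time) has dimensions [T].
a (acceleration) has dimensions [L T^-2].
d (distance) has dimensions [L].

Left side: [L T^-2]
Right side: [L T^-2]

Both sides have the same dimensions, so the equation is dimensionally consistent.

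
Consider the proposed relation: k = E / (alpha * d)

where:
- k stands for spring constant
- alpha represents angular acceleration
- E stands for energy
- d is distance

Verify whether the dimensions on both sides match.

No

k (spring constant) has dimensions [M T^-2].
alpha (angular acceleration) has dimensions [T^-2].
E (energy) has dimensions [L^2 M T^-2].
d (distance) has dimensions [L].

Left side: [M T^-2]
Right side: [L M]

The two sides have different dimensions, so the equation is NOT dimensionally consistent.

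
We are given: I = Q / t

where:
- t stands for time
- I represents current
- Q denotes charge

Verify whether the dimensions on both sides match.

Yes

t (time) has dimensions [T].
I (current) has dimensions [I].
Q (charge) has dimensions [I T].

Left side: [I]
Right side: [I]

Both sides have the same dimensions, so the equation is dimensionally consistent.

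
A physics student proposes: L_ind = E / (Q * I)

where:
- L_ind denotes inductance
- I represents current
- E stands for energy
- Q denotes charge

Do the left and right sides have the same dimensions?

No

L_ind (inductance) has dimensions [I^-2 L^2 M T^-2].
I (current) has dimensions [I].
E (energy) has dimensions [L^2 M T^-2].
Q (charge) has dimensions [I T].

Left side: [I^-2 L^2 M T^-2]
Right side: [I^-2 L^2 M T^-3]

The two sides have different dimensions, so the equation is NOT dimensionally consistent.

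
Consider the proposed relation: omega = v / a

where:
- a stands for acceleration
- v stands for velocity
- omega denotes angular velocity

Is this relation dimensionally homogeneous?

No

a (acceleration) has dimensions [L T^-2].
v (velocity) has dimensions [L T^-1].
omega (angular velocity) has dimensions [T^-1].

Left side: [T^-1]
Right side: [T]

The two sides have different dimensions, so the equation is NOT dimensionally consistent.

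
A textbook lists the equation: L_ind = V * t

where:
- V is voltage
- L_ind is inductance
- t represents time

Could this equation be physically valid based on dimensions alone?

No

V (voltage) has dimensions [I^-1 L^2 M T^-3].
L_ind (inductance) has dimensions [I^-2 L^2 M T^-2].
t (time) has dimensions [T].

Left side: [I^-2 L^2 M T^-2]
Right side: [I^-1 L^2 M T^-2]

The two sides have different dimensions, so the equation is NOT dimensionally consistent.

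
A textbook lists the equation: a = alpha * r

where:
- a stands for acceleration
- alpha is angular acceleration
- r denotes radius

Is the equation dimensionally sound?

Yes

a (acceleration) has dimensions [L T^-2].
alpha (angular acceleration) has dimensions [T^-2].
r (radius) has dimensions [L].

Left side: [L T^-2]
Right side: [L T^-2]

Both sides have the same dimensions, so the equation is dimensionally consistent.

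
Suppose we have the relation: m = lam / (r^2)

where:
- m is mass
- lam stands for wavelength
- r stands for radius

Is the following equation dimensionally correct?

No

m (mass) has dimensions [M].
lam (wavelength) has dimensions [L].
r (radius) has dimensions [L].

Left side: [M]
Right side: [L^-1]

The two sides have different dimensions, so the equation is NOT dimensionally consistent.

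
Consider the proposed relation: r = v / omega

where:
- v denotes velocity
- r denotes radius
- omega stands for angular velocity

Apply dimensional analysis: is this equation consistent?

Yes

v (velocity) has dimensions [L T^-1].
r (radius) has dimensions [L].
omega (angular velocity) has dimensions [T^-1].

Left side: [L]
Right side: [L]

Both sides have the same dimensions, so the equation is dimensionally consistent.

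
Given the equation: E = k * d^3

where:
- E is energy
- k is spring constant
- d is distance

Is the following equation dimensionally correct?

No

E (energy) has dimensions [L^2 M T^-2].
k (spring constant) has dimensions [M T^-2].
d (distance) has dimensions [L].

Left side: [L^2 M T^-2]
Right side: [L^3 M T^-2]

The two sides have different dimensions, so the equation is NOT dimensionally consistent.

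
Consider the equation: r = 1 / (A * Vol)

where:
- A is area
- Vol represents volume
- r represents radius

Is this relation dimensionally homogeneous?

No

A (area) has dimensions [L^2].
Vol (volume) has dimensions [L^3].
r (radius) has dimensions [L].

Left side: [L]
Right side: [L^-5]

The two sides have different dimensions, so the equation is NOT dimensionally consistent.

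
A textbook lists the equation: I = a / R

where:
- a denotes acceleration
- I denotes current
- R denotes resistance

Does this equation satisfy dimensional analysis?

No

a (acceleration) has dimensions [L T^-2].
I (current) has dimensions [I].
R (resistance) has dimensions [I^-2 L^2 M T^-3].

Left side: [I]
Right side: [I^2 L^-1 M^-1 T]

The two sides have different dimensions, so the equation is NOT dimensionally consistent.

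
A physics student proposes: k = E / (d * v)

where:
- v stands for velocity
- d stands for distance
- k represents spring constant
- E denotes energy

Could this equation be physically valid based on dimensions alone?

No

v (velocity) has dimensions [L T^-1].
d (distance) has dimensions [L].
k (spring constant) has dimensions [M T^-2].
E (energy) has dimensions [L^2 M T^-2].

Left side: [M T^-2]
Right side: [M T^-1]

The two sides have different dimensions, so the equation is NOT dimensionally consistent.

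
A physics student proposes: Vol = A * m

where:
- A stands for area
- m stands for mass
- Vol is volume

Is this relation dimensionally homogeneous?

No

A (area) has dimensions [L^2].
m (mass) has dimensions [M].
Vol (volume) has dimensions [L^3].

Left side: [L^3]
Right side: [L^2 M]

The two sides have different dimensions, so the equation is NOT dimensionally consistent.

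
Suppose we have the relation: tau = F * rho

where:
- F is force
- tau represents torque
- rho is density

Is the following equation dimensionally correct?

No

F (force) has dimensions [L M T^-2].
tau (torque) has dimensions [L^2 M T^-2].
rho (density) has dimensions [L^-3 M].

Left side: [L^2 M T^-2]
Right side: [L^-2 M^2 T^-2]

The two sides have different dimensions, so the equation is NOT dimensionally consistent.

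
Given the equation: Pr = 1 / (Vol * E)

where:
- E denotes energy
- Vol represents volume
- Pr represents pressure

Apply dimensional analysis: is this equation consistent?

No

E (energy) has dimensions [L^2 M T^-2].
Vol (volume) has dimensions [L^3].
Pr (pressure) has dimensions [L^-1 M T^-2].

Left side: [L^-1 M T^-2]
Right side: [L^-5 M^-1 T^2]

The two sides have different dimensions, so the equation is NOT dimensionally consistent.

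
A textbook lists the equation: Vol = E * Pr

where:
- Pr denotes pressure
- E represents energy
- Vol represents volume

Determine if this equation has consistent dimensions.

No

Pr (pressure) has dimensions [L^-1 M T^-2].
E (energy) has dimensions [L^2 M T^-2].
Vol (volume) has dimensions [L^3].

Left side: [L^3]
Right side: [L M^2 T^-4]

The two sides have different dimensions, so the equation is NOT dimensionally consistent.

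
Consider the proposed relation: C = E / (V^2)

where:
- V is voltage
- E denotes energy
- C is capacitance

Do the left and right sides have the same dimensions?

Yes

V (voltage) has dimensions [I^-1 L^2 M T^-3].
E (energy) has dimensions [L^2 M T^-2].
C (capacitance) has dimensions [I^2 L^-2 M^-1 T^4].

Left side: [I^2 L^-2 M^-1 T^4]
Right side: [I^2 L^-2 M^-1 T^4]

Both sides have the same dimensions, so the equation is dimensionally consistent.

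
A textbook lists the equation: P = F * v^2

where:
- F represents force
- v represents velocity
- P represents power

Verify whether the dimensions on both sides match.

No

F (force) has dimensions [L M T^-2].
v (velocity) has dimensions [L T^-1].
P (power) has dimensions [L^2 M T^-3].

Left side: [L^2 M T^-3]
Right side: [L^3 M T^-4]

The two sides have different dimensions, so the equation is NOT dimensionally consistent.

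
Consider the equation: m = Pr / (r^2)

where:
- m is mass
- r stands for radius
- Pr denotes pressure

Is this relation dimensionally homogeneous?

No

m (mass) has dimensions [M].
r (radius) has dimensions [L].
Pr (pressure) has dimensions [L^-1 M T^-2].

Left side: [M]
Right side: [L^-3 M T^-2]

The two sides have different dimensions, so the equation is NOT dimensionally consistent.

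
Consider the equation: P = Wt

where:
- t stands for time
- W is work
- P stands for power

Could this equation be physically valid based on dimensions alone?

No

t (time) has dimensions [T].
W (work) has dimensions [L^2 M T^-2].
P (power) has dimensions [L^2 M T^-3].

Left side: [L^2 M T^-3]
Right side: [L^2 M T^-1]

The two sides have different dimensions, so the equation is NOT dimensionally consistent.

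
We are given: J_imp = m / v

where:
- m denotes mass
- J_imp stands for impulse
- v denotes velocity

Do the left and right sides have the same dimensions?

No

m (mass) has dimensions [M].
J_imp (impulse) has dimensions [L M T^-1].
v (velocity) has dimensions [L T^-1].

Left side: [L M T^-1]
Right side: [L^-1 M T]

The two sides have different dimensions, so the equation is NOT dimensionally consistent.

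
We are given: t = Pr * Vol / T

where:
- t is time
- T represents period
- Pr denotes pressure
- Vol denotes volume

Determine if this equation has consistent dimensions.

No

t (time) has dimensions [T].
T (period) has dimensions [T].
Pr (pressure) has dimensions [L^-1 M T^-2].
Vol (volume) has dimensions [L^3].

Left side: [T]
Right side: [L^2 M T^-3]

The two sides have different dimensions, so the equation is NOT dimensionally consistent.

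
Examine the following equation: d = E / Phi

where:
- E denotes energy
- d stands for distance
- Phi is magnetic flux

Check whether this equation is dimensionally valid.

No

E (energy) has dimensions [L^2 M T^-2].
d (distance) has dimensions [L].
Phi (magnetic flux) has dimensions [I^-1 L^2 M T^-2].

Left side: [L]
Right side: [I]

The two sides have different dimensions, so the equation is NOT dimensionally consistent.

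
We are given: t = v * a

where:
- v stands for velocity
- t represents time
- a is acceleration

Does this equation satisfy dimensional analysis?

No

v (velocity) has dimensions [L T^-1].
t (time) has dimensions [T].
a (acceleration) has dimensions [L T^-2].

Left side: [T]
Right side: [L^2 T^-3]

The two sides have different dimensions, so the equation is NOT dimensionally consistent.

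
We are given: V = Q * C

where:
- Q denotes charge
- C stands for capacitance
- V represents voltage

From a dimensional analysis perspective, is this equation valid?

No

Q (charge) has dimensions [I T].
C (capacitance) has dimensions [I^2 L^-2 M^-1 T^4].
V (voltage) has dimensions [I^-1 L^2 M T^-3].

Left side: [I^-1 L^2 M T^-3]
Right side: [I^3 L^-2 M^-1 T^5]

The two sides have different dimensions, so the equation is NOT dimensionally consistent.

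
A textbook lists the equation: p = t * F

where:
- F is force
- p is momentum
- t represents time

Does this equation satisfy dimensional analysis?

Yes

F (force) has dimensions [L M T^-2].
p (momentum) has dimensions [L M T^-1].
t (time) has dimensions [T].

Left side: [L M T^-1]
Right side: [L M T^-1]

Both sides have the same dimensions, so the equation is dimensionally consistent.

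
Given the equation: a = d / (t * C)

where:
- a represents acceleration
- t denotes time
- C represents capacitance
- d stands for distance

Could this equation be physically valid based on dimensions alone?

No

a (acceleration) has dimensions [L T^-2].
t (time) has dimensions [T].
C (capacitance) has dimensions [I^2 L^-2 M^-1 T^4].
d (distance) has dimensions [L].

Left side: [L T^-2]
Right side: [I^-2 L^3 M T^-5]

The two sides have different dimensions, so the equation is NOT dimensionally consistent.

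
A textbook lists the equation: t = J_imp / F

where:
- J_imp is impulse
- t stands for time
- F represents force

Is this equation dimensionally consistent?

Yes

J_imp (impulse) has dimensions [L M T^-1].
t (time) has dimensions [T].
F (force) has dimensions [L M T^-2].

Left side: [T]
Right side: [T]

Both sides have the same dimensions, so the equation is dimensionally consistent.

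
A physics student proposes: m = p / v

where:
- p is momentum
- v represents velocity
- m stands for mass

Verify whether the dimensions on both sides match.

Yes

p (momentum) has dimensions [L M T^-1].
v (velocity) has dimensions [L T^-1].
m (mass) has dimensions [M].

Left side: [M]
Right side: [M]

Both sides have the same dimensions, so the equation is dimensionally consistent.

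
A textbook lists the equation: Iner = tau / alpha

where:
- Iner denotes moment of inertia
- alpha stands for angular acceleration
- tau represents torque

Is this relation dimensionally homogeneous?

Yes

Iner (moment of inertia) has dimensions [L^2 M].
alpha (angular acceleration) has dimensions [T^-2].
tau (torque) has dimensions [L^2 M T^-2].

Left side: [L^2 M]
Right side: [L^2 M]

Both sides have the same dimensions, so the equation is dimensionally consistent.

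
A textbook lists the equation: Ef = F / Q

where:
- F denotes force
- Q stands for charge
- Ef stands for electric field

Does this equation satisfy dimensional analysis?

Yes

F (force) has dimensions [L M T^-2].
Q (charge) has dimensions [I T].
Ef (electric field) has dimensions [I^-1 L M T^-3].

Left side: [I^-1 L M T^-3]
Right side: [I^-1 L M T^-3]

Both sides have the same dimensions, so the equation is dimensionally consistent.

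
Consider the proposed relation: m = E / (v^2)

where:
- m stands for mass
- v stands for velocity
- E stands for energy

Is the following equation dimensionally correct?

Yes

m (mass) has dimensions [M].
v (velocity) has dimensions [L T^-1].
E (energy) has dimensions [L^2 M T^-2].

Left side: [M]
Right side: [M]

Both sides have the same dimensions, so the equation is dimensionally consistent.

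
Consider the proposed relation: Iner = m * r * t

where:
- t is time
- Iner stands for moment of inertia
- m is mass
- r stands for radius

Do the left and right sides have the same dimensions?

No

t (time) has dimensions [T].
Iner (moment of inertia) has dimensions [L^2 M].
m (mass) has dimensions [M].
r (radius) has dimensions [L].

Left side: [L^2 M]
Right side: [L M T]

The two sides have different dimensions, so the equation is NOT dimensionally consistent.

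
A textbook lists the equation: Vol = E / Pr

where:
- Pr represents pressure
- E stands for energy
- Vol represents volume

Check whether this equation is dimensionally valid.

Yes

Pr (pressure) has dimensions [L^-1 M T^-2].
E (energy) has dimensions [L^2 M T^-2].
Vol (volume) has dimensions [L^3].

Left side: [L^3]
Right side: [L^3]

Both sides have the same dimensions, so the equation is dimensionally consistent.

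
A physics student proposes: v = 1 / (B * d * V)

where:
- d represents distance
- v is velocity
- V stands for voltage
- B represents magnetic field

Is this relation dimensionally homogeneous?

No

d (distance) has dimensions [L].
v (velocity) has dimensions [L T^-1].
V (voltage) has dimensions [I^-1 L^2 M T^-3].
B (magnetic field) has dimensions [I^-1 M T^-2].

Left side: [L T^-1]
Right side: [I^2 L^-3 M^-2 T^5]

The two sides have different dimensions, so the equation is NOT dimensionally consistent.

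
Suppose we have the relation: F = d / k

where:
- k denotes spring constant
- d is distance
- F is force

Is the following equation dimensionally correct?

No

k (spring constant) has dimensions [M T^-2].
d (distance) has dimensions [L].
F (force) has dimensions [L M T^-2].

Left side: [L M T^-2]
Right side: [L M^-1 T^2]

The two sides have different dimensions, so the equation is NOT dimensionally consistent.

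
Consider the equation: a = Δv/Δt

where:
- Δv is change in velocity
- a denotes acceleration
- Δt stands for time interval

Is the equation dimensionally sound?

Yes

Δv (change in velocity) has dimensions [L T^-1].
a (acceleration) has dimensions [L T^-2].
Δt (time interval) has dimensions [T].

Left side: [L T^-2]
Right side: [L T^-2]

Both sides have the same dimensions, so the equation is dimensionally consistent.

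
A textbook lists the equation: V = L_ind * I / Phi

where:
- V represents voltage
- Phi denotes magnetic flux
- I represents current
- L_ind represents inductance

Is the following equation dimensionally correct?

No

V (voltage) has dimensions [I^-1 L^2 M T^-3].
Phi (magnetic flux) has dimensions [I^-1 L^2 M T^-2].
I (current) has dimensions [I].
L_ind (inductance) has dimensions [I^-2 L^2 M T^-2].

Left side: [I^-1 L^2 M T^-3]
Right side: [dimensionless]

The two sides have different dimensions, so the equation is NOT dimensionally consistent.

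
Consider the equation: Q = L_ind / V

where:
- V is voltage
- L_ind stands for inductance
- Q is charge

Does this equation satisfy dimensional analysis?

No

V (voltage) has dimensions [I^-1 L^2 M T^-3].
L_ind (inductance) has dimensions [I^-2 L^2 M T^-2].
Q (charge) has dimensions [I T].

Left side: [I T]
Right side: [I^-1 T]

The two sides have different dimensions, so the equation is NOT dimensionally consistent.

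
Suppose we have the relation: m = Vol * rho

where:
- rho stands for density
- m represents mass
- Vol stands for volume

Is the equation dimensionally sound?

Yes

rho (density) has dimensions [L^-3 M].
m (mass) has dimensions [M].
Vol (volume) has dimensions [L^3].

Left side: [M]
Right side: [M]

Both sides have the same dimensions, so the equation is dimensionally consistent.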